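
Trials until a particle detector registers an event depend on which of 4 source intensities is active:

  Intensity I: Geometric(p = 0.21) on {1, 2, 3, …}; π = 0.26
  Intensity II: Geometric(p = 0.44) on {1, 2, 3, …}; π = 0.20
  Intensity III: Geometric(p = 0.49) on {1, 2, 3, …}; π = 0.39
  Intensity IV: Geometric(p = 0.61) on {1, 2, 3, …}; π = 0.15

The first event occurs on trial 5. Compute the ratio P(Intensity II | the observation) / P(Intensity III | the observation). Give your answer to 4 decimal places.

Posterior odds = (π_i f_i(x)) / (π_j f_j(x)); the normalising sum cancels.
Geometric probabilities:
  p_I = 0.21·(1−0.21)^4 = 0.21·0.389501 = 0.0817952
  p_II = 0.44·(1−0.44)^4 = 0.44·0.098345 = 0.0432718
  p_III = 0.49·(1−0.49)^4 = 0.49·0.067652 = 0.0331495
  p_IV = 0.61·(1−0.61)^4 = 0.61·0.0231344 = 0.014112
Odds = (0.20/0.39) × (0.0432718/0.0331495) = 0.512821 × 1.30535 ≈ 0.6694

0.6694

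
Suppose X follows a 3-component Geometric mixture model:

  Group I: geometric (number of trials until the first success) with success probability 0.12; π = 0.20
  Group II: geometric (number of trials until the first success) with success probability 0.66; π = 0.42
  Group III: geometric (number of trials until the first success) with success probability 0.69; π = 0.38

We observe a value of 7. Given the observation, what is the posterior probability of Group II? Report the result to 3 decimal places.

P(component k | x) = P(Z=k)·f_k(x) / marginal(x), where marginal(x) = Σ_j P(Z=j)·f_j(x).
Evaluate each component's likelihood at the observed value:
  f_I = 0.12·(1−0.12)^6 = 0.12·0.464404 = 0.0557285
  f_II = 0.66·(1−0.66)^6 = 0.66·0.0015448 = 0.00101957
  f_III = 0.69·(1−0.69)^6 = 0.69·0.000887504 = 0.000612378
Multiply by the mixture weights:
  P(Z=I)·f_I = 0.20 × 0.0557285 = 0.0111457
  P(Z=II)·f_II = 0.42 × 0.00101957 = 0.00042822
  P(Z=III)·f_III = 0.38 × 0.000612378 = 0.000232703
Denominator: 0.0111457 + 0.00042822 + 0.000232703 = 0.0118066
Responsibility of Group II: 0.00042822 / 0.0118066 ≈ 0.036

0.036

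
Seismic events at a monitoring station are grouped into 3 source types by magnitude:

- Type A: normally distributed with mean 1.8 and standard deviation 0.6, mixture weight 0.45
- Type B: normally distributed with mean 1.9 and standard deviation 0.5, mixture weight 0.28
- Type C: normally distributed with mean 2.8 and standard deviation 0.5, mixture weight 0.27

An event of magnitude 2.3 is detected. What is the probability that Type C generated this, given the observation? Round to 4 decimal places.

Posterior ∝ prior × likelihood, so P(k | x) ∝ P(Z=k) f_k(x); normalise over all components.
Evaluate each component's likelihood at the observed value:
  p_A = (1/(0.6·√(2π)))·exp(−(2.3−1.8)²/(2·0.6²)) = 0.664904·exp(-0.34722) = 0.469853
  p_B = (1/(0.5·√(2π)))·exp(−(2.3−1.9)²/(2·0.5²)) = 0.797885·exp(-0.32000) = 0.579383
  p_C = (1/(0.5·√(2π)))·exp(−(2.3−2.8)²/(2·0.5²)) = 0.797885·exp(-0.50000) = 0.483941
Unnormalised posteriors:
  P(Z=A)·p_A = 0.45 × 0.469853 = 0.211434
  P(Z=B)·p_B = 0.28 × 0.579383 = 0.162227
  P(Z=C)·p_C = 0.27 × 0.483941 = 0.130664
Normaliser: 0.211434 + 0.162227 + 0.130664 = 0.504325
P(Type C | data) = 0.130664 / 0.504325 ≈ 0.2591

0.2591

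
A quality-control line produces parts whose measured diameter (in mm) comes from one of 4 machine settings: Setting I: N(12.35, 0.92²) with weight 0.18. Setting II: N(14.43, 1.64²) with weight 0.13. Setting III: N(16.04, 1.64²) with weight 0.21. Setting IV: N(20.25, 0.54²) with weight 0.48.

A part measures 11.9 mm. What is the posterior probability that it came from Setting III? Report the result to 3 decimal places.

0.026

P(component k | x) = π_k·f_k(x) / marginal(x), where marginal(x) = Σ_j π_j·f_j(x).
Component likelihoods at x = 11.9 mm:
  p_I = (1/(0.92·√(2π)))·exp(−(11.9−12.35)²/(2·0.92²)) = 0.433633·exp(-0.11962) = 0.384742
  p_II = (1/(1.64·√(2π)))·exp(−(11.9−14.43)²/(2·1.64²)) = 0.243257·exp(-1.18994) = 0.0740089
  p_III = (1/(1.64·√(2π)))·exp(−(11.9−16.04)²/(2·1.64²)) = 0.243257·exp(-3.18627) = 0.0100528
  p_IV = (1/(0.54·√(2π)))·exp(−(11.9−20.25)²/(2·0.54²)) = 0.738782·exp(-119.55161) = 8.86974e-53
Weight by the priors:
  π_I·p_I = 0.18 × 0.384742 = 0.0692536
  π_II·p_II = 0.13 × 0.0740089 = 0.00962116
  π_III·p_III = 0.21 × 0.0100528 = 0.00211108
  π_IV·p_IV = 0.48 × 8.86974e-53 = 4.25748e-53
Marginal: 0.0692536 + 0.00962116 + 0.00211108 + 4.25748e-53 = 0.0809859
Responsibility of Setting III: 0.00211108 / 0.0809859 ≈ 0.026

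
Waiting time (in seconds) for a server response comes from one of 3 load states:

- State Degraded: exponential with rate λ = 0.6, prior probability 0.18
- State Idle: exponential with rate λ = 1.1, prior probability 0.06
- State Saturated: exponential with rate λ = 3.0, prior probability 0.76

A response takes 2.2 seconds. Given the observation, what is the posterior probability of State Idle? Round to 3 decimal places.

0.155

By Bayes' theorem, P(k | x) = w_k f_k(x) / Σ_j w_j f_j(x).
Evaluate each component's likelihood at the observed value:
  f_Degraded = 0.6·e^(−0.6·2.2) = 0.6·e^(−1.3200) = 0.160281
  f_Idle = 1.1·e^(−1.1·2.2) = 1.1·e^(−2.4200) = 0.0978138
  f_Saturated = 3.0·e^(−3.0·2.2) = 3.0·e^(−6.6000) = 0.0040811
Unnormalised posteriors:
  w_Degraded·f_Degraded = 0.18 × 0.160281 = 0.0288506
  w_Idle·f_Idle = 0.06 × 0.0978138 = 0.00586883
  w_Saturated·f_Saturated = 0.76 × 0.0040811 = 0.00310164
Evidence: 0.0288506 + 0.00586883 + 0.00310164 = 0.0378211
So the posterior for State Idle is 0.00586883 / 0.0378211 ≈ 0.155.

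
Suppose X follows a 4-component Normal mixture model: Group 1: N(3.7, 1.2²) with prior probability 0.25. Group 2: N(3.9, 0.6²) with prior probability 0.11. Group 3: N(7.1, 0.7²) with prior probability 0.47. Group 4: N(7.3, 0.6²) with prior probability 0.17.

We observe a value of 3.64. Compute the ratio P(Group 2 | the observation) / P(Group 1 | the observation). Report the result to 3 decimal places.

0.802

Only the two components matter; the odds are (π_i f_i(x)) / (π_j f_j(x)).
Evaluate each component's likelihood at the observed value:
  p_1 = (1/(1.2·√(2π)))·exp(−(3.64−3.7)²/(2·1.2²)) = 0.332452·exp(-0.00125) = 0.332037
  p_2 = (1/(0.6·√(2π)))·exp(−(3.64−3.9)²/(2·0.6²)) = 0.664904·exp(-0.09389) = 0.605318
  p_3 = (1/(0.7·√(2π)))·exp(−(3.64−7.1)²/(2·0.7²)) = 0.569918·exp(-12.21592) = 2.82167e-06
  p_4 = (1/(0.6·√(2π)))·exp(−(3.64−7.3)²/(2·0.6²)) = 0.664904·exp(-18.60500) = 5.52981e-09
0.0665849 / 0.0830091 ≈ 0.802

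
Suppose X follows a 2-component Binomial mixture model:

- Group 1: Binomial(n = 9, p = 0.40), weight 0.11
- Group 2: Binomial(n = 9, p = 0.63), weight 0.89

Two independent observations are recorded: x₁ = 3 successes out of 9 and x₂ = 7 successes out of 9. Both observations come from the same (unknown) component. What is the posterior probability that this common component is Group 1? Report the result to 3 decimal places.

P(component k | x) = π_k·f_k(x) / marginal(x), where marginal(x) = Σ_j π_j·f_j(x).
Since both observations come from the same component, the likelihood for component k is f_k(x₁)·f_k(x₂).
  f_1 = [C(9,3)·0.40^3·0.60^6 = 84·0.064·0.046656 = 0.250823] × [0.0212337] = 0.00532588
  f_2 = [C(9,3)·0.63^3·0.37^6 = 84·0.250047·0.00256573 = 0.0538904] × [0.194129] = 0.0104617
Weight by the priors:
  π_1·f_1 = 0.11 × 0.00532588 = 0.000585847
  π_2·f_2 = 0.89 × 0.0104617 = 0.00931089
Sum: 0.000585847 + 0.00931089 = 0.00989673
P(Group 1 | data) ≈ 0.059

0.059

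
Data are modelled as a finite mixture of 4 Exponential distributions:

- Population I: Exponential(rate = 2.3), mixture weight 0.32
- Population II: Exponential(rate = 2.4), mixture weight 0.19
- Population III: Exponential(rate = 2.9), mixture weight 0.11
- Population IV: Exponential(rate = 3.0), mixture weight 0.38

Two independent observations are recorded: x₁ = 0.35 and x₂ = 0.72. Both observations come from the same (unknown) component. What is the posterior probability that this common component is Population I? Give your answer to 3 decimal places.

0.354

Posterior ∝ prior × likelihood, so P(k | x) ∝ π_k f_k(x); normalise over all components.
Since both observations come from the same component, the likelihood for component k is f_k(x₁)·f_k(x₂).
  f_I = [2.3·e^(−2.3·0.35) = 2.3·e^(−0.8050) = 1.0283] × [0.439072] = 0.451499
  f_II = [2.4·e^(−2.4·0.35) = 2.4·e^(−0.8400) = 1.03611] × [0.426334] = 0.441727
  f_III = [2.9·e^(−2.9·0.35) = 2.9·e^(−1.0150) = 1.05097] × [0.359411] = 0.377729
  f_IV = [3.0·e^(−3.0·0.35) = 3.0·e^(−1.0500) = 1.04981] × [0.345975] = 0.36321
Weight by the priors:
  π_I·f_I = 0.32 × 0.451499 = 0.14448
  π_II·f_II = 0.19 × 0.441727 = 0.0839282
  π_III·f_III = 0.11 × 0.377729 = 0.0415502
  π_IV·f_IV = 0.38 × 0.36321 = 0.13802
Normaliser: 0.14448 + 0.0839282 + 0.0415502 + 0.13802 = 0.407978
P(Population I | x₁, x₂) ≈ 0.354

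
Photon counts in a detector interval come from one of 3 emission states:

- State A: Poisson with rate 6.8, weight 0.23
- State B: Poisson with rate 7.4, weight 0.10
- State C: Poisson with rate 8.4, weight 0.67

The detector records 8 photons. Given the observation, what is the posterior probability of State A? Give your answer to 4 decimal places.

By Bayes' theorem, P(k | x) = P(Z=k) f_k(x) / Σ_j P(Z=j) f_j(x).
Evaluate each component's likelihood at the observed value:
  p_A = e^(−6.8)·6.8^8/8! = 0.126284
  p_B = e^(−7.4)·7.4^8/8! = 0.136318
  p_C = e^(−8.4)·8.4^8/8! = 0.138242
Multiply by the mixture weights:
  P(Z=A)·p_A = 0.23 × 0.126284 = 0.0290453
  P(Z=B)·p_B = 0.10 × 0.136318 = 0.0136318
  P(Z=C)·p_C = 0.67 × 0.138242 = 0.0926222
Evidence: 0.0290453 + 0.0136318 + 0.0926222 = 0.135299
P(State A | data) ≈ 0.2147

0.2147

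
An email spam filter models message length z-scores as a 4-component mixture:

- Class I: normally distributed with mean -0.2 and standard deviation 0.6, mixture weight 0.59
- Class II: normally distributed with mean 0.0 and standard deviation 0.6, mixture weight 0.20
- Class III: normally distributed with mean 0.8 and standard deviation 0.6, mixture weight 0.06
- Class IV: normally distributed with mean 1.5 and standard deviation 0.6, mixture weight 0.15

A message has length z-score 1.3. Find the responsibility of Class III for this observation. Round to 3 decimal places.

0.185

The responsibility of component k is w_k f_k(x) divided by Σ_j w_j f_j(x).
Component likelihoods at x = 1.3:
  L_I = (1/(0.6·√(2π)))·exp(−(1.3−-0.2)²/(2·0.6²)) = 0.664904·exp(-3.12500) = 0.0292138
  L_II = (1/(0.6·√(2π)))·exp(−(1.3−0.0)²/(2·0.6²)) = 0.664904·exp(-2.34722) = 0.0635877
  L_III = (1/(0.6·√(2π)))·exp(−(1.3−0.8)²/(2·0.6²)) = 0.664904·exp(-0.34722) = 0.469853
  L_IV = (1/(0.6·√(2π)))·exp(−(1.3−1.5)²/(2·0.6²)) = 0.664904·exp(-0.05556) = 0.628972
Weight by the priors:
  w_I·L_I = 0.59 × 0.0292138 = 0.0172362
  w_II·L_II = 0.20 × 0.0635877 = 0.0127175
  w_III·L_III = 0.06 × 0.469853 = 0.0281912
  w_IV·L_IV = 0.15 × 0.628972 = 0.0943458
Normaliser: 0.0172362 + 0.0127175 + 0.0281912 + 0.0943458 = 0.152491
P(Class III | data) = 0.0281912 / 0.152491 ≈ 0.185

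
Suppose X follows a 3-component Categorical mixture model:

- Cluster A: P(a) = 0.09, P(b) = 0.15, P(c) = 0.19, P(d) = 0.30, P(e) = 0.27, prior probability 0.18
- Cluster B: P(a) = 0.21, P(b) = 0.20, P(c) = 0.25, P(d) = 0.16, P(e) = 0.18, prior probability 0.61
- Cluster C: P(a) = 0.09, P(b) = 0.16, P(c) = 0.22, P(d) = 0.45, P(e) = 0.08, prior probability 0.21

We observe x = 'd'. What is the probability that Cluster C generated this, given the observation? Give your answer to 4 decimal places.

0.3840

By Bayes' theorem, P(k | x) = π_k f_k(x) / Σ_j π_j f_j(x).
Categorical probabilities:
  L_A = P(d | comp) = 0.30
  L_B = P(d | comp) = 0.16
  L_C = P(d | comp) = 0.45
Weight by the priors:
  π_A·L_A = 0.18 × 0.3 = 0.054
  π_B·L_B = 0.61 × 0.16 = 0.0976
  π_C·L_C = 0.21 × 0.45 = 0.0945
Evidence: 0.054 + 0.0976 + 0.0945 = 0.2461
So the posterior for Cluster C is 0.0945 / 0.2461 ≈ 0.3840.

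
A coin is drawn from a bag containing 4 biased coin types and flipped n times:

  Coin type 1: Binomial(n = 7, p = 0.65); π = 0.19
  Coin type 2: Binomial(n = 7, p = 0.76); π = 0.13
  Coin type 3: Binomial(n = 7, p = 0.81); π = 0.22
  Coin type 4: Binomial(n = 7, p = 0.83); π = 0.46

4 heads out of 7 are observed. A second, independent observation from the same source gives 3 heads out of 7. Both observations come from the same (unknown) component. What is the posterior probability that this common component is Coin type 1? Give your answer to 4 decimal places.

Posterior ∝ prior × likelihood, so P(k | x) ∝ P(Z=k) f_k(x); normalise over all components.
Since both observations come from the same component, the likelihood for component k is f_k(x₁)·f_k(x₂).
  L_1 = [C(7,4)·0.65^4·0.35^3 = 35·0.178506·0.042875 = 0.267871] × [0.144238] = 0.0386372
  L_2 = [C(7,4)·0.76^4·0.24^3 = 35·0.333622·0.013824 = 0.16142] × [0.0509746] = 0.0082283
  L_3 = [C(7,4)·0.81^4·0.19^3 = 35·0.430467·0.006859 = 0.10334] × [0.0242403] = 0.00250499
  L_4 = [C(7,4)·0.83^4·0.17^3 = 35·0.474583·0.004913 = 0.081607] × [0.0167147] = 0.00136403
Unnormalised posteriors:
  P(Z=1)·L_1 = 0.19 × 0.0386372 = 0.00734107
  P(Z=2)·L_2 = 0.13 × 0.0082283 = 0.00106968
  P(Z=3)·L_3 = 0.22 × 0.00250499 = 0.000551098
  P(Z=4)·L_4 = 0.46 × 0.00136403 = 0.000627456
Normaliser: 0.00734107 + 0.00106968 + 0.000551098 + 0.000627456 = 0.0095893
P(Coin type 1 | x) = 0.00734107 / 0.0095893 ≈ 0.7655

0.7655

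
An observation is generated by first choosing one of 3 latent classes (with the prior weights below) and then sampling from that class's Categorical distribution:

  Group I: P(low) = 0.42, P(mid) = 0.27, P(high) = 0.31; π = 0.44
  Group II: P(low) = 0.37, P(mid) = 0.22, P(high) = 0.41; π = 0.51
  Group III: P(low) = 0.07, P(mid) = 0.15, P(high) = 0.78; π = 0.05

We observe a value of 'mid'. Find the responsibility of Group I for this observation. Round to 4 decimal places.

0.4981

By Bayes' theorem, P(k | x) = P(Z=k) f_k(x) / Σ_j P(Z=j) f_j(x).
Categorical probabilities:
  L_I = P(mid | comp) = 0.27
  L_II = P(mid | comp) = 0.22
  L_III = P(mid | comp) = 0.15
Prior × likelihood for each component:
  P(Z=I)·L_I = 0.44 × 0.27 = 0.1188
  P(Z=II)·L_II = 0.51 × 0.22 = 0.1122
  P(Z=III)·L_III = 0.05 × 0.15 = 0.0075
Normaliser: 0.1188 + 0.1122 + 0.0075 = 0.2385
P(Group I | x) ≈ 0.4981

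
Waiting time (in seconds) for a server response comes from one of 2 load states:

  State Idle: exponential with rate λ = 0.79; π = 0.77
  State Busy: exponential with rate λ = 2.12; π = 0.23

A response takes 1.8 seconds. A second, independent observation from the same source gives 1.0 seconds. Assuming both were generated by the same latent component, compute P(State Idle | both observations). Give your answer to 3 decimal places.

0.951

P(component k | x) = π_k·f_k(x) / marginal(x), where marginal(x) = Σ_j π_j·f_j(x).
Since both observations come from the same component, the likelihood for component k is f_k(x₁)·f_k(x₂).
  L_Idle = [0.190573] × [0.358537] = 0.0683274
  L_Busy = [0.0466733] × [0.254467] = 0.0118768
Unnormalised posteriors:
  π_Idle·L_Idle = 0.77 × 0.0683274 = 0.0526121
  π_Busy·L_Busy = 0.23 × 0.0118768 = 0.00273167
Evidence: 0.0526121 + 0.00273167 = 0.0553438
P(State Idle | x₁,x₂) = 0.0526121 / 0.0553438 ≈ 0.951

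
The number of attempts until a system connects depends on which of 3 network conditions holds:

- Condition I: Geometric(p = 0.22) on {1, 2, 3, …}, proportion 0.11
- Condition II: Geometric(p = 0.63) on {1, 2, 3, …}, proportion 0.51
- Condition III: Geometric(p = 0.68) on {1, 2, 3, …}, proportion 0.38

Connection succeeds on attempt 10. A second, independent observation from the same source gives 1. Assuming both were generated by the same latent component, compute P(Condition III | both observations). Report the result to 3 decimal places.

The responsibility of component k is π_k f_k(x) divided by Σ_j π_j f_j(x).
Since both observations come from the same component, the likelihood for component k is f_k(x₁)·f_k(x₂).
  p_I = [0.0235112] × [0.22] = 0.00517246
  p_II = [8.18759e-05] × [0.63] = 5.15818e-05
  p_III = [2.39254e-05] × [0.68] = 1.62693e-05
Prior × likelihood for each component:
  π_I·p_I = 0.11 × 0.00517246 = 0.00056897
  π_II·p_II = 0.51 × 5.15818e-05 = 2.63067e-05
  π_III·p_III = 0.38 × 1.62693e-05 = 6.18232e-06
Sum: 0.00056897 + 2.63067e-05 + 6.18232e-06 = 0.000601459
P(Condition III | data) = 6.18232e-06 / 0.000601459 ≈ 0.010

0.010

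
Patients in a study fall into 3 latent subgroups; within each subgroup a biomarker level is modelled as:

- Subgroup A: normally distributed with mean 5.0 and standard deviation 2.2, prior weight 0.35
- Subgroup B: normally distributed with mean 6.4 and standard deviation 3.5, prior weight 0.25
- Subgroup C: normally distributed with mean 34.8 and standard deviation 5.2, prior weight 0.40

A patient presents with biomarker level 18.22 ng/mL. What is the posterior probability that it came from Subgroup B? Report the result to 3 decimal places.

0.333

By Bayes' theorem, P(k | x) = w_k f_k(x) / Σ_j w_j f_j(x).
Component likelihoods at x = 18.22 ng/mL:
  f_A = (1/(2.2·√(2π)))·exp(−(18.22−5.0)²/(2·2.2²)) = 0.181337·exp(-18.05459) = 2.61505e-09
  f_B = (1/(3.5·√(2π)))·exp(−(18.22−6.4)²/(2·3.5²)) = 0.113984·exp(-5.70255) = 0.000380415
  f_C = (1/(5.2·√(2π)))·exp(−(18.22−34.8)²/(2·5.2²)) = 0.076720·exp(-5.08314) = 0.000475692
Unnormalised posteriors:
  w_A·f_A = 0.35 × 2.61505e-09 = 9.15267e-10
  w_B·f_B = 0.25 × 0.000380415 = 9.51037e-05
  w_C·f_C = 0.40 × 0.000475692 = 0.000190277
Normaliser: 9.15267e-10 + 9.51037e-05 + 0.000190277 = 0.000285381
P(Subgroup B | data) ≈ 0.333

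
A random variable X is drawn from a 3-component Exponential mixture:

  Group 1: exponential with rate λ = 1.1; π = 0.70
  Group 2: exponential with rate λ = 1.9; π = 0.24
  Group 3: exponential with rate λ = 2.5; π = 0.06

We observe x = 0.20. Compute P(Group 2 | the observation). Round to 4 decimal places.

Posterior ∝ prior × likelihood, so P(k | x) ∝ π_k f_k(x); normalise over all components.
Component likelihoods at x = 0.20:
  L_1 = 1.1·e^(−1.1·0.20) = 1.1·e^(−0.2200) = 0.882771
  L_2 = 1.9·e^(−1.9·0.20) = 1.9·e^(−0.3800) = 1.29934
  L_3 = 2.5·e^(−2.5·0.20) = 2.5·e^(−0.5000) = 1.51633
Unnormalised posteriors:
  π_1·L_1 = 0.70 × 0.882771 = 0.617939
  π_2·L_2 = 0.24 × 1.29934 = 0.311841
  π_3·L_3 = 0.06 × 1.51633 = 0.0909796
Marginal: 0.617939 + 0.311841 + 0.0909796 = 1.02076
P(Group 2 | the observation) = 0.311841 / 1.02076 ≈ 0.3055

0.3055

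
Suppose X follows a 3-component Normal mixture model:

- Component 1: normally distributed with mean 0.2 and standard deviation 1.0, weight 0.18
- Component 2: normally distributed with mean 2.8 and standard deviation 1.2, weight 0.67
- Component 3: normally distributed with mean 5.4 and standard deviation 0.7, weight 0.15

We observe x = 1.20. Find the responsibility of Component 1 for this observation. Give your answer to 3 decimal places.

Posterior ∝ prior × likelihood, so P(k | x) ∝ π_k f_k(x); normalise over all components.
Component likelihoods at x = 1.20:
  L_1 = (1/(1.0·√(2π)))·exp(−(1.20−0.2)²/(2·1.0²)) = 0.398942·exp(-0.50000) = 0.241971
  L_2 = (1/(1.2·√(2π)))·exp(−(1.20−2.8)²/(2·1.2²)) = 0.332452·exp(-0.88889) = 0.136675
  L_3 = (1/(0.7·√(2π)))·exp(−(1.20−5.4)²/(2·0.7²)) = 0.569918·exp(-18.00000) = 8.67983e-09
Weight by the priors:
  π_1·L_1 = 0.18 × 0.241971 = 0.0435547
  π_2·L_2 = 0.67 × 0.136675 = 0.0915723
  π_3·L_3 = 0.15 × 8.67983e-09 = 1.30197e-09
Evidence: 0.0435547 + 0.0915723 + 1.30197e-09 = 0.135127
Responsibility of Component 1: 0.0435547 / 0.135127 ≈ 0.322

0.322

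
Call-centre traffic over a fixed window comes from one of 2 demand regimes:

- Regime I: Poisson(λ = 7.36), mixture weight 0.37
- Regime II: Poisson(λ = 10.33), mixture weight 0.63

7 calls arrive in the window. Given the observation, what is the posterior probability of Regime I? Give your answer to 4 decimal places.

0.5162

P(component k | x) = π_k·f_k(x) / marginal(x), where marginal(x) = Σ_j π_j·f_j(x).
Poisson probabilities:
  p_I = e^(−7.36)·7.36^7/7! = 0.147675
  p_II = e^(−10.33)·10.33^7/7! = 0.0812849
Weight by the priors:
  π_I·p_I = 0.37 × 0.147675 = 0.0546397
  π_II·p_II = 0.63 × 0.0812849 = 0.0512095
Denominator: 0.0546397 + 0.0512095 = 0.105849
Responsibility of Regime I: 0.0546397 / 0.105849 ≈ 0.5162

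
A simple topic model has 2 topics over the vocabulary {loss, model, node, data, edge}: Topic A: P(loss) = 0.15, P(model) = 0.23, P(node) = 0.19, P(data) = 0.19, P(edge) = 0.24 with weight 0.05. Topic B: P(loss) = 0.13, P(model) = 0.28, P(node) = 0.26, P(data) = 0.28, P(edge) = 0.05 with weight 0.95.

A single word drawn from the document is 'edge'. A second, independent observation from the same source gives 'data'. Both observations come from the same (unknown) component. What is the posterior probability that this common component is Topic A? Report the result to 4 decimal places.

0.1463

By Bayes' theorem, P(k | x) = π_k f_k(x) / Σ_j π_j f_j(x).
Since both observations come from the same component, the likelihood for component k is f_k(x₁)·f_k(x₂).
  p_A = [0.24] × [0.19] = 0.0456
  p_B = [0.05] × [0.28] = 0.014
Unnormalised posteriors:
  π_A·p_A = 0.05 × 0.0456 = 0.00228
  π_B·p_B = 0.95 × 0.014 = 0.0133
Denominator: 0.00228 + 0.0133 = 0.01558
So the posterior for Topic A is 0.00228 / 0.01558 ≈ 0.1463.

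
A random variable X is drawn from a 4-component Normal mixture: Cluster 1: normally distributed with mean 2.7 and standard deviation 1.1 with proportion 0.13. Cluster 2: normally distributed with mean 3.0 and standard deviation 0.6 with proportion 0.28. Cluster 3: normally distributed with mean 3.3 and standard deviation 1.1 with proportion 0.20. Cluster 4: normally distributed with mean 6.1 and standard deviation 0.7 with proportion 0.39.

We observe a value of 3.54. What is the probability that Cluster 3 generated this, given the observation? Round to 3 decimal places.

0.307

Posterior ∝ prior × likelihood, so P(k | x) ∝ π_k f_k(x); normalise over all components.
Component likelihoods at x = 3.54:
  f_1 = 0.270951
  f_2 = 0.443475
  f_3 = 0.354144
  f_4 = 0.000710451
Unnormalised posteriors:
  π_1·f_1 = 0.13 × 0.270951 = 0.0352236
  π_2·f_2 = 0.28 × 0.443475 = 0.124173
  π_3·f_3 = 0.20 × 0.354144 = 0.0708289
  π_4·f_4 = 0.39 × 0.000710451 = 0.000277076
Evidence: 0.0352236 + 0.124173 + 0.0708289 + 0.000277076 = 0.230503
So the posterior for Cluster 3 is 0.0708289 / 0.230503 ≈ 0.307.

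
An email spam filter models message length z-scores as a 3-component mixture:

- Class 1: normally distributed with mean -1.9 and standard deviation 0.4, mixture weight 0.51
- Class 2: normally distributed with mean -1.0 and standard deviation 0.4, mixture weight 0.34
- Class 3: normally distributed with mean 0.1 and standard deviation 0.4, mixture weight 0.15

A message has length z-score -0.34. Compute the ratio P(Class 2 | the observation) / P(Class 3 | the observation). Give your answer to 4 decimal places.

1.0640

Only the two components matter; the odds are (w_i f_i(x)) / (w_j f_j(x)).
Component likelihoods at x = -0.34:
  p_1 = 0.000496639
  p_2 = 0.255662
  p_3 = 0.54463
Posterior odds = (w_2·p_2) / (w_3·p_3) = (0.34·0.255662) / (0.15·0.54463) = 0.0869252 / 0.0816946 ≈ 1.0640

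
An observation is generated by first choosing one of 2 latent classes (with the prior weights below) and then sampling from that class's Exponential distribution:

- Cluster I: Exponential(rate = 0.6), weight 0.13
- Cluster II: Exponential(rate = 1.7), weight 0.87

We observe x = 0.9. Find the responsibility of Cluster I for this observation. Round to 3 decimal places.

P(component k | x) = P(Z=k)·f_k(x) / marginal(x), where marginal(x) = Σ_j P(Z=j)·f_j(x).
Exponential densities:
  f_I = 0.6·e^(−0.6·0.9) = 0.6·e^(−0.5400) = 0.349649
  f_II = 1.7·e^(−1.7·0.9) = 1.7·e^(−1.5300) = 0.368111
Multiply by the mixture weights:
  P(Z=I)·f_I = 0.13 × 0.349649 = 0.0454544
  P(Z=II)·f_II = 0.87 × 0.368111 = 0.320256
Marginal: 0.0454544 + 0.320256 = 0.365711
P(Cluster I | 0.9) = 0.0454544 / 0.365711 ≈ 0.124

0.124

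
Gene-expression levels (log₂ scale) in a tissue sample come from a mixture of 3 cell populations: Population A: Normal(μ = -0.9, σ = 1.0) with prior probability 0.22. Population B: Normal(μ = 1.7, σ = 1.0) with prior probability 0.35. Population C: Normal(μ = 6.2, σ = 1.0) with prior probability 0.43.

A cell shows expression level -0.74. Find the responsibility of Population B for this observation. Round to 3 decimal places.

The responsibility of component k is π_k f_k(x) divided by Σ_j π_j f_j(x).
Component likelihoods at x = -0.74:
  p_A = (1/(1.0·√(2π)))·exp(−(-0.74−-0.9)²/(2·1.0²)) = 0.398942·exp(-0.01280) = 0.393868
  p_B = (1/(1.0·√(2π)))·exp(−(-0.74−1.7)²/(2·1.0²)) = 0.398942·exp(-2.97680) = 0.0203284
  p_C = (1/(1.0·√(2π)))·exp(−(-0.74−6.2)²/(2·1.0²)) = 0.398942·exp(-24.08180) = 1.38777e-11
Prior × likelihood for each component:
  π_A·p_A = 0.22 × 0.393868 = 0.086651
  π_B·p_B = 0.35 × 0.0203284 = 0.00711492
  π_C·p_C = 0.43 × 1.38777e-11 = 5.96741e-12
Evidence: 0.086651 + 0.00711492 + 5.96741e-12 = 0.093766
Responsibility of Population B: 0.00711492 / 0.093766 ≈ 0.076

0.076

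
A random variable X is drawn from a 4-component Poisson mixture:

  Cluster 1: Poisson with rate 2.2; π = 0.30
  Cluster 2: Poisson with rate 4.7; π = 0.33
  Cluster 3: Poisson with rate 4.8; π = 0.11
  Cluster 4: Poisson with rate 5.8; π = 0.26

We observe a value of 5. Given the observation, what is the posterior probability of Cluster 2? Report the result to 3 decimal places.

0.428

Apply Bayes' rule: the posterior for each component is proportional to its prior times its likelihood at x.
Evaluate each component's likelihood at the observed value:
  f_1 = e^(−2.2)·2.2^5/5! = 0.0475866
  f_2 = e^(−4.7)·4.7^5/5! = 0.17383
  f_3 = e^(−4.8)·4.8^5/5! = 0.174748
  f_4 = e^(−5.8)·5.8^5/5! = 0.165596
Unnormalised posteriors:
  π_1·f_1 = 0.30 × 0.0475866 = 0.014276
  π_2·f_2 = 0.33 × 0.17383 = 0.0573638
  π_3·f_3 = 0.11 × 0.174748 = 0.0192222
  π_4·f_4 = 0.26 × 0.165596 = 0.043055
Marginal: 0.014276 + 0.0573638 + 0.0192222 + 0.043055 = 0.133917
P(Cluster 2 | data) = 0.0573638 / 0.133917 ≈ 0.428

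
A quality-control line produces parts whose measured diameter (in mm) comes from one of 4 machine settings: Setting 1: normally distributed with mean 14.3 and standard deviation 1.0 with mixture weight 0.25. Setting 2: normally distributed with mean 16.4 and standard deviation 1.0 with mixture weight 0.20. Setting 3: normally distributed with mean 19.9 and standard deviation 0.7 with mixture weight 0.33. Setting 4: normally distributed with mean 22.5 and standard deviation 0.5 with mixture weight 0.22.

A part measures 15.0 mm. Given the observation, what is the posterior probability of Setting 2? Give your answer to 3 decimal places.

The responsibility of component k is π_k f_k(x) divided by Σ_j π_j f_j(x).
Evaluate each component's likelihood at the observed value:
  f_1 = (1/(1.0·√(2π)))·exp(−(15.0−14.3)²/(2·1.0²)) = 0.398942·exp(-0.24500) = 0.312254
  f_2 = (1/(1.0·√(2π)))·exp(−(15.0−16.4)²/(2·1.0²)) = 0.398942·exp(-0.98000) = 0.149727
  f_3 = (1/(0.7·√(2π)))·exp(−(15.0−19.9)²/(2·0.7²)) = 0.569918·exp(-24.50000) = 1.30496e-11
  f_4 = (1/(0.5·√(2π)))·exp(−(15.0−22.5)²/(2·0.5²)) = 0.797885·exp(-112.50000) = 1.10614e-49
Multiply by the mixture weights:
  π_1·f_1 = 0.25 × 0.312254 = 0.0780635
  π_2·f_2 = 0.20 × 0.149727 = 0.0299455
  π_3·f_3 = 0.33 × 1.30496e-11 = 4.30637e-12
  π_4·f_4 = 0.22 × 1.10614e-49 = 2.43351e-50
Sum: 0.0780635 + 0.0299455 + 4.30637e-12 + 2.43351e-50 = 0.108009
P(Setting 2 | 15.0 mm) = 0.0299455 / 0.108009 ≈ 0.277

0.277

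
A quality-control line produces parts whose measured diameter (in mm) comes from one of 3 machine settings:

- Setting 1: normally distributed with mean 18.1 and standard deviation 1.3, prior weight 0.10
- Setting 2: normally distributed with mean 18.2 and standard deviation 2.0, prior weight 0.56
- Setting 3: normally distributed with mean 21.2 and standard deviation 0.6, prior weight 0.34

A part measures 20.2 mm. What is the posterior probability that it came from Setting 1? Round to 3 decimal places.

0.063

P(component k | x) = π_k·f_k(x) / marginal(x), where marginal(x) = Σ_j π_j·f_j(x).
Evaluate each component's likelihood at the observed value:
  f_1 = (1/(1.3·√(2π)))·exp(−(20.2−18.1)²/(2·1.3²)) = 0.306879·exp(-1.30473) = 0.0832392
  f_2 = (1/(2.0·√(2π)))·exp(−(20.2−18.2)²/(2·2.0²)) = 0.199471·exp(-0.50000) = 0.120985
  f_3 = (1/(0.6·√(2π)))·exp(−(20.2−21.2)²/(2·0.6²)) = 0.664904·exp(-1.38889) = 0.165795
Unnormalised posteriors:
  π_1·f_1 = 0.10 × 0.0832392 = 0.00832392
  π_2·f_2 = 0.56 × 0.120985 = 0.0677518
  π_3·f_3 = 0.34 × 0.165795 = 0.0563704
Normaliser: 0.00832392 + 0.0677518 + 0.0563704 = 0.132446
Responsibility of Setting 1: 0.00832392 / 0.132446 ≈ 0.063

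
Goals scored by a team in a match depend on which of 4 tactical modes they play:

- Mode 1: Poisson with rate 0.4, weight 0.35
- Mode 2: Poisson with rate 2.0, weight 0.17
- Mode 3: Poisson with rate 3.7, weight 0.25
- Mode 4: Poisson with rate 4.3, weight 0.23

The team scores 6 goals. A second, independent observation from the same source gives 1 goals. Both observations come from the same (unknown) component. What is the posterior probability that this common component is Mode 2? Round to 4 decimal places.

P(component k | x) = P(Z=k)·f_k(x) / marginal(x), where marginal(x) = Σ_j P(Z=j)·f_j(x).
Since both observations come from the same component, the likelihood for component k is f_k(x₁)·f_k(x₂).
  p_1 = [3.81338e-06] × [0.268128] = 1.02247e-06
  p_2 = [0.0120298] × [0.270671] = 0.00325611
  p_3 = [0.0881025] × [0.091477] = 0.00805936
  p_4 = [0.119127] × [0.0583448] = 0.00695047
Unnormalised posteriors:
  P(Z=1)·p_1 = 0.35 × 1.02247e-06 = 3.57866e-07
  P(Z=2)·p_2 = 0.17 × 0.00325611 = 0.000553539
  P(Z=3)·p_3 = 0.25 × 0.00805936 = 0.00201484
  P(Z=4)·p_4 = 0.23 × 0.00695047 = 0.00159861
Marginal: 3.57866e-07 + 0.000553539 + 0.00201484 + 0.00159861 = 0.00416734
Responsibility of Mode 2: 0.000553539 / 0.00416734 ≈ 0.1328

0.1328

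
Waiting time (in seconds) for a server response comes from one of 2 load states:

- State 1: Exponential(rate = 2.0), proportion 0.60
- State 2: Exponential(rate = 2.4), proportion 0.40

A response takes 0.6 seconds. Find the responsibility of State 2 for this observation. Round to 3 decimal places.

By Bayes' theorem, P(k | x) = w_k f_k(x) / Σ_j w_j f_j(x).
Exponential densities:
  p_1 = 0.602388
  p_2 = 0.568627
Prior × likelihood for each component:
  w_1·p_1 = 0.60 × 0.602388 = 0.361433
  w_2·p_2 = 0.40 × 0.568627 = 0.227451
Marginal: 0.361433 + 0.227451 = 0.588884
Responsibility of State 2: 0.227451 / 0.588884 ≈ 0.386

0.386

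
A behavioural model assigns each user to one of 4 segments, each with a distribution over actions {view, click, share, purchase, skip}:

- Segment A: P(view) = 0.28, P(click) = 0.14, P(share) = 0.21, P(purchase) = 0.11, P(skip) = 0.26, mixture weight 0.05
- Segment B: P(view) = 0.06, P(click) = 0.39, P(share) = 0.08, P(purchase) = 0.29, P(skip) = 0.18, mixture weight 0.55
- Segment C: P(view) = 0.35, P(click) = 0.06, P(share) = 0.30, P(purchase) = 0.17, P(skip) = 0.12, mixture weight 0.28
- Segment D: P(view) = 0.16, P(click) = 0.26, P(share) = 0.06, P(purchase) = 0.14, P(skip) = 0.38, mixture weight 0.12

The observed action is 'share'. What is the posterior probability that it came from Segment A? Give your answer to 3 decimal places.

0.072

Apply Bayes' rule: the posterior for each component is proportional to its prior times its likelihood at x.
Component likelihoods at x = 'share':
  L_A = P(share | comp) = 0.21
  L_B = P(share | comp) = 0.08
  L_C = P(share | comp) = 0.30
  L_D = P(share | comp) = 0.06
Weight by the priors:
  w_A·L_A = 0.05 × 0.21 = 0.0105
  w_B·L_B = 0.55 × 0.08 = 0.044
  w_C·L_C = 0.28 × 0.3 = 0.084
  w_D·L_D = 0.12 × 0.06 = 0.0072
Denominator: 0.0105 + 0.044 + 0.084 + 0.0072 = 0.1457
So the posterior for Segment A is 0.0105 / 0.1457 ≈ 0.072.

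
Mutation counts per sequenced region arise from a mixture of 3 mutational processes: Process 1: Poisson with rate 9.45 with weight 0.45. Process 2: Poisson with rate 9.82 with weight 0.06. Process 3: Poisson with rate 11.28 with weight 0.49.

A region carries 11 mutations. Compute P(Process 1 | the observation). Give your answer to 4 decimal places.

0.4229

Posterior ∝ prior × likelihood, so P(k | x) ∝ π_k f_k(x); normalise over all components.
Poisson probabilities:
  p_1 = e^(−9.45)·9.45^11/11! = 0.105806
  p_2 = e^(−9.82)·9.82^11/11! = 0.111506
  p_3 = e^(−11.28)·11.28^11/11! = 0.11896
Multiply by the mixture weights:
  π_1·p_1 = 0.45 × 0.105806 = 0.0476128
  π_2·p_2 = 0.06 × 0.111506 = 0.00669037
  π_3·p_3 = 0.49 × 0.11896 = 0.0582906
Normaliser: 0.0476128 + 0.00669037 + 0.0582906 = 0.112594
Responsibility of Process 1: 0.0476128 / 0.112594 ≈ 0.4229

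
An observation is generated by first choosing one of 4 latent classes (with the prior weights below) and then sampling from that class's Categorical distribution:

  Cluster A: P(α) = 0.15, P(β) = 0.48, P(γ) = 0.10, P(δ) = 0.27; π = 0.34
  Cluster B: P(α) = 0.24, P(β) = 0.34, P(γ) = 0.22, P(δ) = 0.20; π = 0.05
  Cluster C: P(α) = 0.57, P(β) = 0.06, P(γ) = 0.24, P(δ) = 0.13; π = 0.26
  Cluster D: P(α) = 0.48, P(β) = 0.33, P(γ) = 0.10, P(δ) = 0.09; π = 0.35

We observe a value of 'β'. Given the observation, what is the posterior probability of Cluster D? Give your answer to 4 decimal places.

0.3710

Apply Bayes' rule: the posterior for each component is proportional to its prior times its likelihood at x.
Component likelihoods at x = 'β':
  f_A = P(β | comp) = 0.48
  f_B = P(β | comp) = 0.34
  f_C = P(β | comp) = 0.06
  f_D = P(β | comp) = 0.33
Multiply by the mixture weights:
  π_A·f_A = 0.34 × 0.48 = 0.1632
  π_B·f_B = 0.05 × 0.34 = 0.017
  π_C·f_C = 0.26 × 0.06 = 0.0156
  π_D·f_D = 0.35 × 0.33 = 0.1155
Sum: 0.1632 + 0.017 + 0.0156 + 0.1155 = 0.3113
P(Cluster D | x) ≈ 0.3710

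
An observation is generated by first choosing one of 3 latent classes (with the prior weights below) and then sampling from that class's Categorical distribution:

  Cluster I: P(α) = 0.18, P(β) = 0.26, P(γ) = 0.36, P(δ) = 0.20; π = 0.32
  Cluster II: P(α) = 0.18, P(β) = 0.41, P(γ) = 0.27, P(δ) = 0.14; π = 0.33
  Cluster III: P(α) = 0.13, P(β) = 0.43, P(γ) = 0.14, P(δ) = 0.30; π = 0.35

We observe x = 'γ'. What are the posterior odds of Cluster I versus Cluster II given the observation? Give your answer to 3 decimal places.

Only the two components matter; the odds are (π_i f_i(x)) / (π_j f_j(x)).
Categorical probabilities:
  f_I = P(γ | comp) = 0.36
  f_II = P(γ | comp) = 0.27
  f_III = P(γ | comp) = 0.14
0.1152 / 0.0891 ≈ 1.293

1.293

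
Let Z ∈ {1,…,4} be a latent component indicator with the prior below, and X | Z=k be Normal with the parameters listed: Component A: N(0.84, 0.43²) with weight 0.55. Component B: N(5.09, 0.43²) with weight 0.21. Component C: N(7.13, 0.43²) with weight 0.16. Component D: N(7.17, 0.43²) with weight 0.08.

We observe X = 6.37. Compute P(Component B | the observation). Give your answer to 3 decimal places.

P(component k | x) = π_k·f_k(x) / marginal(x), where marginal(x) = Σ_j π_j·f_j(x).
Component likelihoods at x = 6.37:
  L_A = (1/(0.43·√(2π)))·exp(−(6.37−0.84)²/(2·0.43²)) = 0.927773·exp(-82.69578) = 1.13011e-36
  L_B = (1/(0.43·√(2π)))·exp(−(6.37−5.09)²/(2·0.43²)) = 0.927773·exp(-4.43050) = 0.0110484
  L_C = (1/(0.43·√(2π)))·exp(−(6.37−7.13)²/(2·0.43²)) = 0.927773·exp(-1.56193) = 0.194584
  L_D = (1/(0.43·√(2π)))·exp(−(6.37−7.17)²/(2·0.43²)) = 0.927773·exp(-1.73067) = 0.16437
Multiply by the mixture weights:
  π_A·L_A = 0.55 × 1.13011e-36 = 6.2156e-37
  π_B·L_B = 0.21 × 0.0110484 = 0.00232016
  π_C·L_C = 0.16 × 0.194584 = 0.0311334
  π_D·L_D = 0.08 × 0.16437 = 0.0131496
Denominator: 6.2156e-37 + 0.00232016 + 0.0311334 + 0.0131496 = 0.0466031
So the posterior for Component B is 0.00232016 / 0.0466031 ≈ 0.050.

0.050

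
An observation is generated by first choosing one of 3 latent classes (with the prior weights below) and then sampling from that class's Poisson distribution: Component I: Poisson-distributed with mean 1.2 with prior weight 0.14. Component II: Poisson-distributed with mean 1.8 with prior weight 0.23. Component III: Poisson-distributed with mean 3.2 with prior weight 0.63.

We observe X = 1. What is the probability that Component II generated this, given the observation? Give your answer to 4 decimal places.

By Bayes' theorem, P(k | x) = π_k f_k(x) / Σ_j π_j f_j(x).
Component likelihoods at x = 1:
  L_I = 0.361433
  L_II = 0.297538
  L_III = 0.130439
Unnormalised posteriors:
  π_I·L_I = 0.14 × 0.361433 = 0.0506006
  π_II·L_II = 0.23 × 0.297538 = 0.0684337
  π_III·L_III = 0.63 × 0.130439 = 0.0821766
Normaliser: 0.0506006 + 0.0684337 + 0.0821766 = 0.201211
Responsibility of Component II: 0.0684337 / 0.201211 ≈ 0.3401

0.3401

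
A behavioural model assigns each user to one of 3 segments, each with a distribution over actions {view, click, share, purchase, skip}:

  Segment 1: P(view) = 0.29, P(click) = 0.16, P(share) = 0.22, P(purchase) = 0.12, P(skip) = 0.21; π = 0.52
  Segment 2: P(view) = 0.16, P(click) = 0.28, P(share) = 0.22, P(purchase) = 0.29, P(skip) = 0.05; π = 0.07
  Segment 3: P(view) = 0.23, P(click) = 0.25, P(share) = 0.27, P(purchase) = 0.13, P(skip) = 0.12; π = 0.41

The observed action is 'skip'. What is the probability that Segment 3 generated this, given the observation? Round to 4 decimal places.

P(component k | x) = P(Z=k)·f_k(x) / marginal(x), where marginal(x) = Σ_j P(Z=j)·f_j(x).
Categorical probabilities:
  f_1 = 0.21
  f_2 = 0.05
  f_3 = 0.12
Prior × likelihood for each component:
  P(Z=1)·f_1 = 0.52 × 0.21 = 0.1092
  P(Z=2)·f_2 = 0.07 × 0.05 = 0.0035
  P(Z=3)·f_3 = 0.41 × 0.12 = 0.0492
Normaliser: 0.1092 + 0.0035 + 0.0492 = 0.1619
P(Segment 3 | x) ≈ 0.3039

0.3039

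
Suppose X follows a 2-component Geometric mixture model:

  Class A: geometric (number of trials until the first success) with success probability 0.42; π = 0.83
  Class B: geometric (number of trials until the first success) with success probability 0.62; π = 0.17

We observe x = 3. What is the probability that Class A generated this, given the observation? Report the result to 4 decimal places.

Apply Bayes' rule: the posterior for each component is proportional to its prior times its likelihood at x.
Component likelihoods at x = 3:
  L_A = 0.42·(1−0.42)^2 = 0.42·0.3364 = 0.141288
  L_B = 0.62·(1−0.62)^2 = 0.62·0.1444 = 0.089528
Multiply by the mixture weights:
  π_A·L_A = 0.83 × 0.141288 = 0.117269
  π_B·L_B = 0.17 × 0.089528 = 0.0152198
Evidence: 0.117269 + 0.0152198 = 0.132489
Responsibility of Class A: 0.117269 / 0.132489 ≈ 0.8851

0.8851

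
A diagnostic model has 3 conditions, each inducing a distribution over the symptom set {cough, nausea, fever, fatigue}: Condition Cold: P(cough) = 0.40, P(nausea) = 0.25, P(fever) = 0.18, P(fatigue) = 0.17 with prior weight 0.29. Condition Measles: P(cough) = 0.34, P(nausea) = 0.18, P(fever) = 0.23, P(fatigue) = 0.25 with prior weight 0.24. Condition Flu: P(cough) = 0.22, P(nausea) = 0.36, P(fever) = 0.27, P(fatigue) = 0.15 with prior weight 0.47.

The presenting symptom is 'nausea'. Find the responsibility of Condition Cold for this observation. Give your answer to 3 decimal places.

0.254

The responsibility of component k is w_k f_k(x) divided by Σ_j w_j f_j(x).
Categorical probabilities:
  L_Cold = 0.25
  L_Measles = 0.18
  L_Flu = 0.36
Prior × likelihood for each component:
  w_Cold·L_Cold = 0.29 × 0.25 = 0.0725
  w_Measles·L_Measles = 0.24 × 0.18 = 0.0432
  w_Flu·L_Flu = 0.47 × 0.36 = 0.1692
Denominator: 0.0725 + 0.0432 + 0.1692 = 0.2849
P(Condition Cold | data) = 0.0725 / 0.2849 ≈ 0.254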